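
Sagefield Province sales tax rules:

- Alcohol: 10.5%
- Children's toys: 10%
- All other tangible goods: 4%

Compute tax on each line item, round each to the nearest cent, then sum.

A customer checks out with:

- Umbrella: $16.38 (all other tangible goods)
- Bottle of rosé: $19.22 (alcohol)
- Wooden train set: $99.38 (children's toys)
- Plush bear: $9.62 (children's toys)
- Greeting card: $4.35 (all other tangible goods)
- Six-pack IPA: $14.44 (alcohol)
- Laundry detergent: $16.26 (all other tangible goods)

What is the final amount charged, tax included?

$195.57

Umbrella $16.38: all other tangible goods → 4% → $0.66
Bottle of rosé $19.22: alcohol → 10.5% → $2.02
Wooden train set $99.38: children's toys → 10% → $9.94
Plush bear $9.62: children's toys → 10% → $0.96
Greeting card $4.35: all other tangible goods → 4% → $0.17
Six-pack IPA $14.44: alcohol → 10.5% → $1.52
Laundry detergent $16.26: all other tangible goods → 4% → $0.65
Subtotal = $179.65; tax = $15.92; total due = $195.57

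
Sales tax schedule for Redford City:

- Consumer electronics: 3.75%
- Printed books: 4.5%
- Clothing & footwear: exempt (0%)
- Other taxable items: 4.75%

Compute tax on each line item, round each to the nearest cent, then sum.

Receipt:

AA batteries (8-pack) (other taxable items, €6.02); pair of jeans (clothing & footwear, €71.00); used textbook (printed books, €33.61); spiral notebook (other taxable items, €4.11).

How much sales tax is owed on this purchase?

AA batteries (8-pack) €6.02: other taxable items → 4.75% → €0.29
Pair of jeans €71.00: clothing & footwear → 0% → €0.00
Used textbook €33.61: printed books → 4.5% → €1.51
Spiral notebook €4.11: other taxable items → 4.75% → €0.20
Total tax = €0.29 + €1.51 + €0.20 = €2.00

€2.00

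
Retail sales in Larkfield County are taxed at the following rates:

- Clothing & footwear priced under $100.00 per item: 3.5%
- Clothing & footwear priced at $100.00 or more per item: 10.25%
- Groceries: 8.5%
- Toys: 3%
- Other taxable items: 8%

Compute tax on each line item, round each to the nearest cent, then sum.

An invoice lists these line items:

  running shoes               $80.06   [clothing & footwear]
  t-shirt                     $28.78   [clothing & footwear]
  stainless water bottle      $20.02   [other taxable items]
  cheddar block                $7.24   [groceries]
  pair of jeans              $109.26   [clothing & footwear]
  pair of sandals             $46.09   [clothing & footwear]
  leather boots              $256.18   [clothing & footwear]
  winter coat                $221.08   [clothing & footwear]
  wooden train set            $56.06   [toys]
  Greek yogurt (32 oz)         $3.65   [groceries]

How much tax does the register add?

Running shoes $80.06: clothing & footwear, under $100.00 → 3.5% → $2.80
T-shirt $28.78: clothing & footwear, under $100.00 → 3.5% → $1.01
Stainless water bottle $20.02: other taxable items → 8% → $1.60
Cheddar block $7.24: groceries → 8.5% → $0.62
Pair of jeans $109.26: clothing & footwear, $100.00 or more → 10.25% → $11.20
Pair of sandals $46.09: clothing & footwear, under $100.00 → 3.5% → $1.61
Leather boots $256.18: clothing & footwear, $100.00 or more → 10.25% → $26.26
Winter coat $221.08: clothing & footwear, $100.00 or more → 10.25% → $22.66
Wooden train set $56.06: toys → 3% → $1.68
Greek yogurt (32 oz) $3.65: groceries → 8.5% → $0.31
Total tax = $2.80 + $1.01 + $1.60 + $0.62 + $11.20 + $1.61 + $26.26 + $22.66 + $1.68 + $0.31 = $69.75

$69.75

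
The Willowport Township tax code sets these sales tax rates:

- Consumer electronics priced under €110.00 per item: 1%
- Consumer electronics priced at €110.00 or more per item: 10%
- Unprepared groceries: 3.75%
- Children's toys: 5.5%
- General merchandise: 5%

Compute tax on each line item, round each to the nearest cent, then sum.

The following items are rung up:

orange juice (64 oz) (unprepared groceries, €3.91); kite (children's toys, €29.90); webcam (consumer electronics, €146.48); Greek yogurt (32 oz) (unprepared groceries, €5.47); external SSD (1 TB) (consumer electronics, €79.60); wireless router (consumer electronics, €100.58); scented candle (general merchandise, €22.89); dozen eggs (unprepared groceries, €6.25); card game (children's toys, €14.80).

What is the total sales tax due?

Orange juice (64 oz) €3.91: unprepared groceries → 3.75% → €0.15
Kite €29.90: children's toys → 5.5% → €1.64
Webcam €146.48: consumer electronics, €110.00 or more → 10% → €14.65
Greek yogurt (32 oz) €5.47: unprepared groceries → 3.75% → €0.21
External SSD (1 TB) €79.60: consumer electronics, under €110.00 → 1% → €0.80
Wireless router €100.58: consumer electronics, under €110.00 → 1% → €1.01
Scented candle €22.89: general merchandise → 5% → €1.14
Dozen eggs €6.25: unprepared groceries → 3.75% → €0.23
Card game €14.80: children's toys → 5.5% → €0.81
Total tax = €0.15 + €1.64 + €14.65 + €0.21 + €0.80 + €1.01 + €1.14 + €0.23 + €0.81 = €20.64

€20.64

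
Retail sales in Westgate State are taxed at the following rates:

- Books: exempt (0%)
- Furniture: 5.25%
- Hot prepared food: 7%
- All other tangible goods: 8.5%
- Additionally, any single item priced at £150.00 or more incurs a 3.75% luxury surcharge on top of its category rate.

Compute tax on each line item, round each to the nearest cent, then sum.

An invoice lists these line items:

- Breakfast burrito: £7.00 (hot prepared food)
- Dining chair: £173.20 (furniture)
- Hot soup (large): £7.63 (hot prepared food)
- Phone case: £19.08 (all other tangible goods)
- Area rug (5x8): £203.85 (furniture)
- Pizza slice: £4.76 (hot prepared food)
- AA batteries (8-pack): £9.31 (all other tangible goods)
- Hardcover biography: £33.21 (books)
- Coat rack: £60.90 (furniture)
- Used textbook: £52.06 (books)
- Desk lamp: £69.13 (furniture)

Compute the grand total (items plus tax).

£684.66

Breakfast burrito £7.00: hot prepared food → 7% → £0.49
Dining chair £173.20: furniture → 5.25% + 3.75% surcharge = 9% → £15.59
Hot soup (large) £7.63: hot prepared food → 7% → £0.53
Phone case £19.08: all other tangible goods → 8.5% → £1.62
Area rug (5x8) £203.85: furniture → 5.25% + 3.75% surcharge = 9% → £18.35
Pizza slice £4.76: hot prepared food → 7% → £0.33
AA batteries (8-pack) £9.31: all other tangible goods → 8.5% → £0.79
Hardcover biography £33.21: books → 0% → £0.00
Coat rack £60.90: furniture → 5.25% → £3.20
Used textbook £52.06: books → 0% → £0.00
Desk lamp £69.13: furniture → 5.25% → £3.63
Subtotal = £640.13; tax = £44.53; total due = £684.66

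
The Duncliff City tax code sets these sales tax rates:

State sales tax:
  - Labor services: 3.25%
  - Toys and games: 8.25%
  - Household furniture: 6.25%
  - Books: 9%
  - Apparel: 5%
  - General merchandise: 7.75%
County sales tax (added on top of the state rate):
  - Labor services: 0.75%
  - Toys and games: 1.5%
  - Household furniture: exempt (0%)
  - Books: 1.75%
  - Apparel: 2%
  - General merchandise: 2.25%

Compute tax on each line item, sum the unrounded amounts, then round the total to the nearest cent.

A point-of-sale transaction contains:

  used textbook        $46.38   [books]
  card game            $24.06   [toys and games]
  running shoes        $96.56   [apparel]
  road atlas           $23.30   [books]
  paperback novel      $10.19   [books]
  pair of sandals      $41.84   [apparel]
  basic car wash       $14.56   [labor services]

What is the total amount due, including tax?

$278.09

Used textbook $46.38: books → 9% + 1.75% county = 10.75% → $4.98585
Card game $24.06: toys and games → 8.25% + 1.5% county = 9.75% → $2.34585
Running shoes $96.56: apparel → 5% + 2% county = 7% → $6.7592
Road atlas $23.30: books → 9% + 1.75% county = 10.75% → $2.50475
Paperback novel $10.19: books → 9% + 1.75% county = 10.75% → $1.095425
Pair of sandals $41.84: apparel → 5% + 2% county = 7% → $2.9288
Basic car wash $14.56: labor services → 3.25% + 0.75% county = 4% → $0.5824
Subtotal = $256.89; unrounded tax = $21.202275 → $21.20; total due = $278.09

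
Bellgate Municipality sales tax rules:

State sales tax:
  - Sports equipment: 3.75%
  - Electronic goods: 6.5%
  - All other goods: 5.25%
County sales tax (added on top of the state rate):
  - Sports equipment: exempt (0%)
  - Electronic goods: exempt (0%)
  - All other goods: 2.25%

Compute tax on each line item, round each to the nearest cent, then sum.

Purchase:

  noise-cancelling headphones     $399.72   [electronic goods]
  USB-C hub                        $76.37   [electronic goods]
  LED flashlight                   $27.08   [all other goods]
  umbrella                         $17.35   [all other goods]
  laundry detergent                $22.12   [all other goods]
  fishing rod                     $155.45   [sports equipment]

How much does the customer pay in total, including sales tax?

$739.85

Noise-cancelling headphones $399.72: electronic goods → 6.5% + 0% county = 6.5% → $25.98
USB-C hub $76.37: electronic goods → 6.5% + 0% county = 6.5% → $4.96
LED flashlight $27.08: all other goods → 5.25% + 2.25% county = 7.5% → $2.03
Umbrella $17.35: all other goods → 5.25% + 2.25% county = 7.5% → $1.30
Laundry detergent $22.12: all other goods → 5.25% + 2.25% county = 7.5% → $1.66
Fishing rod $155.45: sports equipment → 3.75% + 0% county = 3.75% → $5.83
Subtotal = $698.09; tax = $41.76; total due = $739.85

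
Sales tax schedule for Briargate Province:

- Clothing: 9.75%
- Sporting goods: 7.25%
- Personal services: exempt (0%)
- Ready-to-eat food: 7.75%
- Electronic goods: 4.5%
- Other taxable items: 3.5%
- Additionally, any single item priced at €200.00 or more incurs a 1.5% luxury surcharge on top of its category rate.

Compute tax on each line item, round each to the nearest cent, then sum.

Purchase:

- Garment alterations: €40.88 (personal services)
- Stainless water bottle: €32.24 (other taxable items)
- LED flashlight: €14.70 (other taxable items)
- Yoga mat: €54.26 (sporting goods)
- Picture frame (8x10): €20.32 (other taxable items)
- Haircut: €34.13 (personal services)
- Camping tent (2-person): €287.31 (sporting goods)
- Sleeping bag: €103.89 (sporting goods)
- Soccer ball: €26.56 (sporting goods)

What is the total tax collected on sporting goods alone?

Yoga mat €54.26: sporting goods → 7.25% → €3.93
Camping tent (2-person) €287.31: sporting goods → 7.25% + 1.5% surcharge = 8.75% → €25.14
Sleeping bag €103.89: sporting goods → 7.25% → €7.53
Soccer ball €26.56: sporting goods → 7.25% → €1.93
Tax on sporting goods = €3.93 + €25.14 + €7.53 + €1.93 = €38.53

€38.53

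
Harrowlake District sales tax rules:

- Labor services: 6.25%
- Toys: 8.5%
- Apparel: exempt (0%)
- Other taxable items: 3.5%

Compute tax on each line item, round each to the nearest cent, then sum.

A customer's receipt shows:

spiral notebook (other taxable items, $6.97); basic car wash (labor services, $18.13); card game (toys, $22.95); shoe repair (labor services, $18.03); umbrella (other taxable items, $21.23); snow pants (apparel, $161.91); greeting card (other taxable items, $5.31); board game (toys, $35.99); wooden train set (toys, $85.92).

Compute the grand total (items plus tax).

$392.18

Spiral notebook $6.97: other taxable items → 3.5% → $0.24
Basic car wash $18.13: labor services → 6.25% → $1.13
Card game $22.95: toys → 8.5% → $1.95
Shoe repair $18.03: labor services → 6.25% → $1.13
Umbrella $21.23: other taxable items → 3.5% → $0.74
Snow pants $161.91: apparel → 0% → $0.00
Greeting card $5.31: other taxable items → 3.5% → $0.19
Board game $35.99: toys → 8.5% → $3.06
Wooden train set $85.92: toys → 8.5% → $7.30
Subtotal = $376.44; tax = $15.74; total due = $392.18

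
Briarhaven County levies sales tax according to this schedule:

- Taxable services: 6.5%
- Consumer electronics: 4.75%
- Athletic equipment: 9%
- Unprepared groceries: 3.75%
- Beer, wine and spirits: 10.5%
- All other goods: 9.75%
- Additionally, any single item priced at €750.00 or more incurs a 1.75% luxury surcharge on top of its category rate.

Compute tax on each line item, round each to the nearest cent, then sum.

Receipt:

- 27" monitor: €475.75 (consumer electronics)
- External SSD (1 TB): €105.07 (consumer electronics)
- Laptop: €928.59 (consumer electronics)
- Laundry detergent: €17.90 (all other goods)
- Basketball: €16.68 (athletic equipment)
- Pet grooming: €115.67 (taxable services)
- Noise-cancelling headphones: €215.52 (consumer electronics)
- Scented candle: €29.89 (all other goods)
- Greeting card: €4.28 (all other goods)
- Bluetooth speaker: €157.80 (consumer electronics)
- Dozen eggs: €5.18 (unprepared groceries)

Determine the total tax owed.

27" monitor €475.75: consumer electronics → 4.75% → €22.60
External SSD (1 TB) €105.07: consumer electronics → 4.75% → €4.99
Laptop €928.59: consumer electronics → 4.75% + 1.75% surcharge = 6.5% → €60.36
Laundry detergent €17.90: all other goods → 9.75% → €1.75
Basketball €16.68: athletic equipment → 9% → €1.50
Pet grooming €115.67: taxable services → 6.5% → €7.52
Noise-cancelling headphones €215.52: consumer electronics → 4.75% → €10.24
Scented candle €29.89: all other goods → 9.75% → €2.91
Greeting card €4.28: all other goods → 9.75% → €0.42
Bluetooth speaker €157.80: consumer electronics → 4.75% → €7.50
Dozen eggs €5.18: unprepared groceries → 3.75% → €0.19
Total tax = €22.60 + €4.99 + €60.36 + €1.75 + €1.50 + €7.52 + €10.24 + €2.91 + €0.42 + €7.50 + €0.19 = €119.98

€119.98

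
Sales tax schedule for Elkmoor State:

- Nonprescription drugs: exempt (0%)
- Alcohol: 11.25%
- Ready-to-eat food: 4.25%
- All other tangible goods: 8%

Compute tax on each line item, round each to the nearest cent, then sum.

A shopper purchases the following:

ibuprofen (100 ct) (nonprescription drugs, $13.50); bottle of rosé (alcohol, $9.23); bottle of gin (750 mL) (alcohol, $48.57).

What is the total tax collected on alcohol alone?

Bottle of rosé $9.23: alcohol → 11.25% → $1.04
Bottle of gin (750 mL) $48.57: alcohol → 11.25% → $5.46
Tax on alcohol = $1.04 + $5.46 = $6.50

$6.50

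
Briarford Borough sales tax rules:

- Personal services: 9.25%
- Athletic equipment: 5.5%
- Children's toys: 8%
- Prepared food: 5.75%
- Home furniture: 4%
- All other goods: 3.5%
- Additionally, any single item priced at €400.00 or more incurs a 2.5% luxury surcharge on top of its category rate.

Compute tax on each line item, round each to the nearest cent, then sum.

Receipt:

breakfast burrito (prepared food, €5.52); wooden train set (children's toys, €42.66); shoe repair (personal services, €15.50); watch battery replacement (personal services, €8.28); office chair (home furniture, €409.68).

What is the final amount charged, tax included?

Breakfast burrito €5.52: prepared food → 5.75% → €0.32
Wooden train set €42.66: children's toys → 8% → €3.41
Shoe repair €15.50: personal services → 9.25% → €1.43
Watch battery replacement €8.28: personal services → 9.25% → €0.77
Office chair €409.68: home furniture → 4% + 2.5% surcharge = 6.5% → €26.63
Subtotal = €481.64; tax = €32.56; total due = €514.20

€514.20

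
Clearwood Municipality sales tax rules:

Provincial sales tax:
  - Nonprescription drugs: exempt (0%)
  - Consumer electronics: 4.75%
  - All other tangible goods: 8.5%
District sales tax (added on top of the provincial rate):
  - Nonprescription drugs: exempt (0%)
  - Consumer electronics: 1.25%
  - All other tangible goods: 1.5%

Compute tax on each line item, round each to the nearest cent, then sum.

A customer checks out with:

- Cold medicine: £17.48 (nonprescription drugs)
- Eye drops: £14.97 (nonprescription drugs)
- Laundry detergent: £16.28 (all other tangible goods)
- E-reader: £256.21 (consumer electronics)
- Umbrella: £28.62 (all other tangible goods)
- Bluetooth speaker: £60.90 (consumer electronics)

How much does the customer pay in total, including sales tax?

Cold medicine £17.48: nonprescription drugs → 0% + 0% district = 0% → £0.00
Eye drops £14.97: nonprescription drugs → 0% + 0% district = 0% → £0.00
Laundry detergent £16.28: all other tangible goods → 8.5% + 1.5% district = 10% → £1.63
E-reader £256.21: consumer electronics → 4.75% + 1.25% district = 6% → £15.37
Umbrella £28.62: all other tangible goods → 8.5% + 1.5% district = 10% → £2.86
Bluetooth speaker £60.90: consumer electronics → 4.75% + 1.25% district = 6% → £3.65
Subtotal = £394.46; tax = £23.51; total due = £417.97

£417.97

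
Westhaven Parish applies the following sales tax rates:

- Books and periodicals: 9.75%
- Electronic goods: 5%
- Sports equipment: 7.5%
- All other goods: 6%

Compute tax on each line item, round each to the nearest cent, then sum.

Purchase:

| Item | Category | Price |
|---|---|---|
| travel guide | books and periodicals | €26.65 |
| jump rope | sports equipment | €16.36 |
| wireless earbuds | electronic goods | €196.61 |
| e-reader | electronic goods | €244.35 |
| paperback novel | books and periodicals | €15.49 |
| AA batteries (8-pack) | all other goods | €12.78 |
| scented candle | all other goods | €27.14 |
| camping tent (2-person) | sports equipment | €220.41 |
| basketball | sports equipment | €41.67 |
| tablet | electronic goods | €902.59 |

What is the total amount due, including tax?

Travel guide €26.65: books and periodicals → 9.75% → €2.60
Jump rope €16.36: sports equipment → 7.5% → €1.23
Wireless earbuds €196.61: electronic goods → 5% → €9.83
E-reader €244.35: electronic goods → 5% → €12.22
Paperback novel €15.49: books and periodicals → 9.75% → €1.51
AA batteries (8-pack) €12.78: all other goods → 6% → €0.77
Scented candle €27.14: all other goods → 6% → €1.63
Camping tent (2-person) €220.41: sports equipment → 7.5% → €16.53
Basketball €41.67: sports equipment → 7.5% → €3.13
Tablet €902.59: electronic goods → 5% → €45.13
Subtotal = €1704.05; tax = €94.58; total due = €1798.63

€1798.63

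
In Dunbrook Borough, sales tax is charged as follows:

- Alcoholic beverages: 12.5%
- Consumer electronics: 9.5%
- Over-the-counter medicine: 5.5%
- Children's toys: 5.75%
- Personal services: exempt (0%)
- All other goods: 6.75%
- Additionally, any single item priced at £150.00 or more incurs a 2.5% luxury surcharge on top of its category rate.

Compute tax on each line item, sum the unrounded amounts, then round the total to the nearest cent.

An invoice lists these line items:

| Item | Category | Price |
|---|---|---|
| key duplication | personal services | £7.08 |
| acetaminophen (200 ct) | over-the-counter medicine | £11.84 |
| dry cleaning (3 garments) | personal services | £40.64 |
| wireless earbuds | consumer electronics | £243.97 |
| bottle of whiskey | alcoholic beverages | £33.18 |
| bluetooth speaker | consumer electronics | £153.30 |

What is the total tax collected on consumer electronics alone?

£47.67

Wireless earbuds £243.97: consumer electronics → 9.5% + 2.5% surcharge = 12% → £29.2764
Bluetooth speaker £153.30: consumer electronics → 9.5% + 2.5% surcharge = 12% → £18.396
Tax on consumer electronics: unrounded sum = £47.6724 → £47.67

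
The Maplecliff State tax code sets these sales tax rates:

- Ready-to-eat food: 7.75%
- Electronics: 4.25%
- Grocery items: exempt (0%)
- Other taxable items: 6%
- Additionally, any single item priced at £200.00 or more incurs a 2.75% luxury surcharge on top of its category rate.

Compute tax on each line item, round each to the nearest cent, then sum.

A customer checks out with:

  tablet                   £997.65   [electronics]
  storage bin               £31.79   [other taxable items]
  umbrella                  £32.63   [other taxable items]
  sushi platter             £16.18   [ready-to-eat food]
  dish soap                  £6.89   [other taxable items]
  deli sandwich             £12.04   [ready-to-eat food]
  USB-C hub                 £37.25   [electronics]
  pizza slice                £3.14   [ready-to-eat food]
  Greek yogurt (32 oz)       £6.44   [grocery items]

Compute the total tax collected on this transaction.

£78.12

Tablet £997.65: electronics → 4.25% + 2.75% surcharge = 7% → £69.84
Storage bin £31.79: other taxable items → 6% → £1.91
Umbrella £32.63: other taxable items → 6% → £1.96
Sushi platter £16.18: ready-to-eat food → 7.75% → £1.25
Dish soap £6.89: other taxable items → 6% → £0.41
Deli sandwich £12.04: ready-to-eat food → 7.75% → £0.93
USB-C hub £37.25: electronics → 4.25% → £1.58
Pizza slice £3.14: ready-to-eat food → 7.75% → £0.24
Greek yogurt (32 oz) £6.44: grocery items → 0% → £0.00
Total tax = £69.84 + £1.91 + £1.96 + £1.25 + £0.41 + £0.93 + £1.58 + £0.24 = £78.12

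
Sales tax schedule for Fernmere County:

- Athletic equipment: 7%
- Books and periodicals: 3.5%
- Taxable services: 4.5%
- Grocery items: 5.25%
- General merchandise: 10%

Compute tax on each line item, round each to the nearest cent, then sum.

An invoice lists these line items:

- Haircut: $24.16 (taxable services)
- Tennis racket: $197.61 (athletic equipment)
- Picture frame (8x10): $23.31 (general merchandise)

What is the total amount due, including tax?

$262.33

Haircut $24.16: taxable services → 4.5% → $1.09
Tennis racket $197.61: athletic equipment → 7% → $13.83
Picture frame (8x10) $23.31: general merchandise → 10% → $2.33
Subtotal = $245.08; tax = $17.25; total due = $262.33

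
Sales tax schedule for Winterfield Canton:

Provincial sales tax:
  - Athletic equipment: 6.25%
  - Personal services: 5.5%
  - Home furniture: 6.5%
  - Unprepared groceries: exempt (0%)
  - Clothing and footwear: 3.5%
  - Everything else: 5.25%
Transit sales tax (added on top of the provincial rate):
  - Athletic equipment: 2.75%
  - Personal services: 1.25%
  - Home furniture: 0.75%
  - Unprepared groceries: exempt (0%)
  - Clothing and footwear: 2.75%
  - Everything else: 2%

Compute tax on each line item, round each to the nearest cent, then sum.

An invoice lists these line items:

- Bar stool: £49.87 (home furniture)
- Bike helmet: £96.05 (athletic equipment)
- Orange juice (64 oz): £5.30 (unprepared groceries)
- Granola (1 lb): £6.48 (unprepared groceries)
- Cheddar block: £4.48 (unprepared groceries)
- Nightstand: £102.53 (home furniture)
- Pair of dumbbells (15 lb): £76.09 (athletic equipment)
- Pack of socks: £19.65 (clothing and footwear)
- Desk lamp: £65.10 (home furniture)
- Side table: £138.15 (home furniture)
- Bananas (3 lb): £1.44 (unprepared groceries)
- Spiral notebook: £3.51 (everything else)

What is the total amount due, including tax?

£611.41

Bar stool £49.87: home furniture → 6.5% + 0.75% transit = 7.25% → £3.62
Bike helmet £96.05: athletic equipment → 6.25% + 2.75% transit = 9% → £8.64
Orange juice (64 oz) £5.30: unprepared groceries → 0% + 0% transit = 0% → £0.00
Granola (1 lb) £6.48: unprepared groceries → 0% + 0% transit = 0% → £0.00
Cheddar block £4.48: unprepared groceries → 0% + 0% transit = 0% → £0.00
Nightstand £102.53: home furniture → 6.5% + 0.75% transit = 7.25% → £7.43
Pair of dumbbells (15 lb) £76.09: athletic equipment → 6.25% + 2.75% transit = 9% → £6.85
Pack of socks £19.65: clothing and footwear → 3.5% + 2.75% transit = 6.25% → £1.23
Desk lamp £65.10: home furniture → 6.5% + 0.75% transit = 7.25% → £4.72
Side table £138.15: home furniture → 6.5% + 0.75% transit = 7.25% → £10.02
Bananas (3 lb) £1.44: unprepared groceries → 0% + 0% transit = 0% → £0.00
Spiral notebook £3.51: everything else → 5.25% + 2% transit = 7.25% → £0.25
Subtotal = £568.65; tax = £42.76; total due = £611.41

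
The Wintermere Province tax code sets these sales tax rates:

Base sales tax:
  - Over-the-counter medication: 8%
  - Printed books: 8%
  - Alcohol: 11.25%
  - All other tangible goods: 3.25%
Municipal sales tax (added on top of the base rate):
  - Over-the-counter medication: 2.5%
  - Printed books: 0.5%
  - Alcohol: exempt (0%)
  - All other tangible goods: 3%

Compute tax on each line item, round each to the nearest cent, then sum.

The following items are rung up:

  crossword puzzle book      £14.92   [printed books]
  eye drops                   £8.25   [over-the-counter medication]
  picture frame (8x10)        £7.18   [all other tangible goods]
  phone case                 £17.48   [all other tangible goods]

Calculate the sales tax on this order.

£3.68

Crossword puzzle book £14.92: printed books → 8% + 0.5% municipal = 8.5% → £1.27
Eye drops £8.25: over-the-counter medication → 8% + 2.5% municipal = 10.5% → £0.87
Picture frame (8x10) £7.18: all other tangible goods → 3.25% + 3% municipal = 6.25% → £0.45
Phone case £17.48: all other tangible goods → 3.25% + 3% municipal = 6.25% → £1.09
Total tax = £1.27 + £0.87 + £0.45 + £1.09 = £3.68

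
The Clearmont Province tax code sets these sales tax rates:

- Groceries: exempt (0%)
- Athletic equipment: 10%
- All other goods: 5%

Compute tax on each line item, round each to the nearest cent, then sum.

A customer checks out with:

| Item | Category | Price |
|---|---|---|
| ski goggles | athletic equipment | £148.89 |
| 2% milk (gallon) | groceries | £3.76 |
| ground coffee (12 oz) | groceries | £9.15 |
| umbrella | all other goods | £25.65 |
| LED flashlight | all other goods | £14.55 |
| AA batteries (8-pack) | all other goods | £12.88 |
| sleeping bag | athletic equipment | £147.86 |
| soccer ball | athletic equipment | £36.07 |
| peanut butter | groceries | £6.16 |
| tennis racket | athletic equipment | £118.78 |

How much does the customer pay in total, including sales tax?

Ski goggles £148.89: athletic equipment → 10% → £14.89
2% milk (gallon) £3.76: groceries → 0% → £0.00
Ground coffee (12 oz) £9.15: groceries → 0% → £0.00
Umbrella £25.65: all other goods → 5% → £1.28
LED flashlight £14.55: all other goods → 5% → £0.73
AA batteries (8-pack) £12.88: all other goods → 5% → £0.64
Sleeping bag £147.86: athletic equipment → 10% → £14.79
Soccer ball £36.07: athletic equipment → 10% → £3.61
Peanut butter £6.16: groceries → 0% → £0.00
Tennis racket £118.78: athletic equipment → 10% → £11.88
Subtotal = £523.75; tax = £47.82; total due = £571.57

£571.57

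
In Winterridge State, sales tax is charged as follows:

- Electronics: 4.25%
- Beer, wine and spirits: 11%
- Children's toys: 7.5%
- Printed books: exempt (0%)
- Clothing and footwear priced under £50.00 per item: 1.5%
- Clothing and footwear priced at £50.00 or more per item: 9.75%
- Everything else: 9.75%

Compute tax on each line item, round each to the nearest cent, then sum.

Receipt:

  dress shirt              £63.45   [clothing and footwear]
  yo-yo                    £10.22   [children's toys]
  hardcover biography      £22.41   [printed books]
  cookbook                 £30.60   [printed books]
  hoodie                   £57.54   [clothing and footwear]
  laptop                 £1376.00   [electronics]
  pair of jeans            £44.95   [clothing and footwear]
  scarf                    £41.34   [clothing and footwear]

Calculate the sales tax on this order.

£72.34

Dress shirt £63.45: clothing and footwear, £50.00 or more → 9.75% → £6.19
Yo-yo £10.22: children's toys → 7.5% → £0.77
Hardcover biography £22.41: printed books → 0% → £0.00
Cookbook £30.60: printed books → 0% → £0.00
Hoodie £57.54: clothing and footwear, £50.00 or more → 9.75% → £5.61
Laptop £1376.00: electronics → 4.25% → £58.48
Pair of jeans £44.95: clothing and footwear, under £50.00 → 1.5% → £0.67
Scarf £41.34: clothing and footwear, under £50.00 → 1.5% → £0.62
Total tax = £6.19 + £0.77 + £5.61 + £58.48 + £0.67 + £0.62 = £72.34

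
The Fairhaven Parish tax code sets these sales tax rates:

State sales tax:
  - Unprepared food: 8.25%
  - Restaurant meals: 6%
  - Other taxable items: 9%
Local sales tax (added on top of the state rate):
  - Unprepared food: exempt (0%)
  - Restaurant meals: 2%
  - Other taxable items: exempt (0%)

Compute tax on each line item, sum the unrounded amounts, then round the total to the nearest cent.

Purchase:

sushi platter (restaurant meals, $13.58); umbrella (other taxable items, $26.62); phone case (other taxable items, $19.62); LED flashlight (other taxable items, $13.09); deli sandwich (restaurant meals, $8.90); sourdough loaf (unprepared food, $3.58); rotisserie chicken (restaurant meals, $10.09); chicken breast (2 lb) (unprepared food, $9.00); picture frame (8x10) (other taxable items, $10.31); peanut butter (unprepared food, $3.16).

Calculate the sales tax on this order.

Sushi platter $13.58: restaurant meals → 6% + 2% local = 8% → $1.0864
Umbrella $26.62: other taxable items → 9% + 0% local = 9% → $2.3958
Phone case $19.62: other taxable items → 9% + 0% local = 9% → $1.7658
LED flashlight $13.09: other taxable items → 9% + 0% local = 9% → $1.1781
Deli sandwich $8.90: restaurant meals → 6% + 2% local = 8% → $0.712
Sourdough loaf $3.58: unprepared food → 8.25% + 0% local = 8.25% → $0.29535
Rotisserie chicken $10.09: restaurant meals → 6% + 2% local = 8% → $0.8072
Chicken breast (2 lb) $9.00: unprepared food → 8.25% + 0% local = 8.25% → $0.7425
Picture frame (8x10) $10.31: other taxable items → 9% + 0% local = 9% → $0.9279
Peanut butter $3.16: unprepared food → 8.25% + 0% local = 8.25% → $0.2607
Unrounded tax sum = $10.17175 → $10.17

$10.17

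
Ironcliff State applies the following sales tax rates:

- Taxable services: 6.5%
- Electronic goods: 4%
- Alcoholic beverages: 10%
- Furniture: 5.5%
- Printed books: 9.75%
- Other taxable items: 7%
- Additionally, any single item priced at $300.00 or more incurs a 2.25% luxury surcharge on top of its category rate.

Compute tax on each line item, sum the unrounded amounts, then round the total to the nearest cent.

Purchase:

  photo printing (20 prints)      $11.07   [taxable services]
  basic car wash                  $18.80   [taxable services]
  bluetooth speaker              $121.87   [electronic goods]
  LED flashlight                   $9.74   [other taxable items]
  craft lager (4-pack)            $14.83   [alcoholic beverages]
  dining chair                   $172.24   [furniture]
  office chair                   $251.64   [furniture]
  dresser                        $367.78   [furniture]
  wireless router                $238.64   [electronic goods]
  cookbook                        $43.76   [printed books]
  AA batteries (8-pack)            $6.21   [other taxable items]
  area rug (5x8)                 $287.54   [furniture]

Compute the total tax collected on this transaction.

$90.86

Photo printing (20 prints) $11.07: taxable services → 6.5% → $0.71955
Basic car wash $18.80: taxable services → 6.5% → $1.222
Bluetooth speaker $121.87: electronic goods → 4% → $4.8748
LED flashlight $9.74: other taxable items → 7% → $0.6818
Craft lager (4-pack) $14.83: alcoholic beverages → 10% → $1.483
Dining chair $172.24: furniture → 5.5% → $9.4732
Office chair $251.64: furniture → 5.5% → $13.8402
Dresser $367.78: furniture → 5.5% + 2.25% surcharge = 7.75% → $28.50295
Wireless router $238.64: electronic goods → 4% → $9.5456
Cookbook $43.76: printed books → 9.75% → $4.2666
AA batteries (8-pack) $6.21: other taxable items → 7% → $0.4347
Area rug (5x8) $287.54: furniture → 5.5% → $15.8147
Unrounded tax sum = $90.8591 → $90.86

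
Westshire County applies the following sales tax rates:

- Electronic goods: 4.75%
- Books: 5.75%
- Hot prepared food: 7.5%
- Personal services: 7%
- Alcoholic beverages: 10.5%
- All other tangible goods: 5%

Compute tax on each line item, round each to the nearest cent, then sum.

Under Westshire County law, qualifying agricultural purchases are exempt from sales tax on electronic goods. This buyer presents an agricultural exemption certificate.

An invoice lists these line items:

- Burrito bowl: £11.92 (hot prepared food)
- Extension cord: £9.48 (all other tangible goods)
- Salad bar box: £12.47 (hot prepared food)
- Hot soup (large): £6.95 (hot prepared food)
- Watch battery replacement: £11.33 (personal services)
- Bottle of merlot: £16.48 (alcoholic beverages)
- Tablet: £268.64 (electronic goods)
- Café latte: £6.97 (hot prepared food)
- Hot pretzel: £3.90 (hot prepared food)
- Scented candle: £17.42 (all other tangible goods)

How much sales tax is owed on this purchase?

£7.02

Burrito bowl £11.92: hot prepared food → 7.5% → £0.89
Extension cord £9.48: all other tangible goods → 5% → £0.47
Salad bar box £12.47: hot prepared food → 7.5% → £0.94
Hot soup (large) £6.95: hot prepared food → 7.5% → £0.52
Watch battery replacement £11.33: personal services → 7% → £0.79
Bottle of merlot £16.48: alcoholic beverages → 10.5% → £1.73
Tablet £268.64: electronic goods, buyer-exempt → 0% → £0.00
Café latte £6.97: hot prepared food → 7.5% → £0.52
Hot pretzel £3.90: hot prepared food → 7.5% → £0.29
Scented candle £17.42: all other tangible goods → 5% → £0.87
Total tax = £0.89 + £0.47 + £0.94 + £0.52 + £0.79 + £1.73 + £0.52 + £0.29 + £0.87 = £7.02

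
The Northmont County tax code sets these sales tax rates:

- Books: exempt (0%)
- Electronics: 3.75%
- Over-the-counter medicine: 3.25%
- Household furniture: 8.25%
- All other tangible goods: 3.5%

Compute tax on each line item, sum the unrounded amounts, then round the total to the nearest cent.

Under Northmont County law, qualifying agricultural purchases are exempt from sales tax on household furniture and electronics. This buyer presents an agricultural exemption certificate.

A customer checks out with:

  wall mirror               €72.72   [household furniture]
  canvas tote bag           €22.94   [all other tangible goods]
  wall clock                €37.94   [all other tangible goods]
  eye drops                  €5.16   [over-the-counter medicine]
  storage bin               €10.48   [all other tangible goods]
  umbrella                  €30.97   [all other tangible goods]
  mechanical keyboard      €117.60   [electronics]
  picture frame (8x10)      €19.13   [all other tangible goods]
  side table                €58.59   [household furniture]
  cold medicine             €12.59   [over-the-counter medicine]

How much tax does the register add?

€4.83

Wall mirror €72.72: household furniture, buyer-exempt → 0% → €0.00
Canvas tote bag €22.94: all other tangible goods → 3.5% → €0.8029
Wall clock €37.94: all other tangible goods → 3.5% → €1.3279
Eye drops €5.16: over-the-counter medicine → 3.25% → €0.1677
Storage bin €10.48: all other tangible goods → 3.5% → €0.3668
Umbrella €30.97: all other tangible goods → 3.5% → €1.08395
Mechanical keyboard €117.60: electronics, buyer-exempt → 0% → €0.00
Picture frame (8x10) €19.13: all other tangible goods → 3.5% → €0.66955
Side table €58.59: household furniture, buyer-exempt → 0% → €0.00
Cold medicine €12.59: over-the-counter medicine → 3.25% → €0.409175
Unrounded tax sum = €4.827975 → €4.83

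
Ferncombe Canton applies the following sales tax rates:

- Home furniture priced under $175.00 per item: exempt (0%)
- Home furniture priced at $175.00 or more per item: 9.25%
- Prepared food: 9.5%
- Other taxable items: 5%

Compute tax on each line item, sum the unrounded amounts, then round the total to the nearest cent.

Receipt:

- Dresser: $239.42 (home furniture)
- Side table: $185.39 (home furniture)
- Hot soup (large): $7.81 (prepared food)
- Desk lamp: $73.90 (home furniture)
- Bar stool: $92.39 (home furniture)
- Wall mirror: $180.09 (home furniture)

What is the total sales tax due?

$56.70

Dresser $239.42: home furniture, $175.00 or more → 9.25% → $22.14635
Side table $185.39: home furniture, $175.00 or more → 9.25% → $17.148575
Hot soup (large) $7.81: prepared food → 9.5% → $0.74195
Desk lamp $73.90: home furniture, under $175.00 → 0% → $0.00
Bar stool $92.39: home furniture, under $175.00 → 0% → $0.00
Wall mirror $180.09: home furniture, $175.00 or more → 9.25% → $16.658325
Unrounded tax sum = $56.6952 → $56.70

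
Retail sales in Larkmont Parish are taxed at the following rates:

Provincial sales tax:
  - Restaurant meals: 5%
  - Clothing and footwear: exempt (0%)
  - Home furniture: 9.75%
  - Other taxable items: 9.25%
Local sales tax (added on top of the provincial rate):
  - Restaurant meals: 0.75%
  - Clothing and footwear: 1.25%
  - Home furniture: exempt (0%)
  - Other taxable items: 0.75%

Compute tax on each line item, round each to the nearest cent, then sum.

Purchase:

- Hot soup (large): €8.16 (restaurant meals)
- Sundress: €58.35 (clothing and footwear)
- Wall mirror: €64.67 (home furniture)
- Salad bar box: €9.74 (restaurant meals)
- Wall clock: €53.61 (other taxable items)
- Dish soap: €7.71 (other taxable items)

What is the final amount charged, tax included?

€216.44

Hot soup (large) €8.16: restaurant meals → 5% + 0.75% local = 5.75% → €0.47
Sundress €58.35: clothing and footwear → 0% + 1.25% local = 1.25% → €0.73
Wall mirror €64.67: home furniture → 9.75% + 0% local = 9.75% → €6.31
Salad bar box €9.74: restaurant meals → 5% + 0.75% local = 5.75% → €0.56
Wall clock €53.61: other taxable items → 9.25% + 0.75% local = 10% → €5.36
Dish soap €7.71: other taxable items → 9.25% + 0.75% local = 10% → €0.77
Subtotal = €202.24; tax = €14.20; total due = €216.44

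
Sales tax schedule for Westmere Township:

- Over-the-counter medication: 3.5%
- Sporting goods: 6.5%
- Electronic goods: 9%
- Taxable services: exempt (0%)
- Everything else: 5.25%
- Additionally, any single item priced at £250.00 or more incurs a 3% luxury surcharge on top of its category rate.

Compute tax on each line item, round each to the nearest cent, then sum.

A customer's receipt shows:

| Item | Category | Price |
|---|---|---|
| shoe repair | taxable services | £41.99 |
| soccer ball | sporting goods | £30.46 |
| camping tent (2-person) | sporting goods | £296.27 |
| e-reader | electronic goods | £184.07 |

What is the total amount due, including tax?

Shoe repair £41.99: taxable services → 0% → £0.00
Soccer ball £30.46: sporting goods → 6.5% → £1.98
Camping tent (2-person) £296.27: sporting goods → 6.5% + 3% surcharge = 9.5% → £28.15
E-reader £184.07: electronic goods → 9% → £16.57
Subtotal = £552.79; tax = £46.70; total due = £599.49

£599.49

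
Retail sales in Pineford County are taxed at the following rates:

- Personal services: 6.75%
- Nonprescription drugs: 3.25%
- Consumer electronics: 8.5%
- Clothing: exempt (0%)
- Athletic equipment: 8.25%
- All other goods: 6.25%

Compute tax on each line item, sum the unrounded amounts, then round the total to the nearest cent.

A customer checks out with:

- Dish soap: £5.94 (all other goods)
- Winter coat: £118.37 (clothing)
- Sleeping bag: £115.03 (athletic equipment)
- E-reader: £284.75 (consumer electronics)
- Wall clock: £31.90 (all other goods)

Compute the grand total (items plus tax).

Dish soap £5.94: all other goods → 6.25% → £0.37125
Winter coat £118.37: clothing → 0% → £0.00
Sleeping bag £115.03: athletic equipment → 8.25% → £9.489975
E-reader £284.75: consumer electronics → 8.5% → £24.20375
Wall clock £31.90: all other goods → 6.25% → £1.99375
Subtotal = £555.99; unrounded tax = £36.058725 → £36.06; total due = £592.05

£592.05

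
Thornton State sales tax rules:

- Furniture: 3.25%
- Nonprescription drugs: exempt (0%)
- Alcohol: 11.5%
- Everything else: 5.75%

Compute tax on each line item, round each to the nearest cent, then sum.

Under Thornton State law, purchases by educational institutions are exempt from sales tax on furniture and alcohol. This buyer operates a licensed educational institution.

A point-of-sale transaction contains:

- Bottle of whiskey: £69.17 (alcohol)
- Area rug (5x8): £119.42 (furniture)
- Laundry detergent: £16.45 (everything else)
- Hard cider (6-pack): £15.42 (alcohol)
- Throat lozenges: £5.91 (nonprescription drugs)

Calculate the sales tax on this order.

Bottle of whiskey £69.17: alcohol, buyer-exempt → 0% → £0.00
Area rug (5x8) £119.42: furniture, buyer-exempt → 0% → £0.00
Laundry detergent £16.45: everything else → 5.75% → £0.95
Hard cider (6-pack) £15.42: alcohol, buyer-exempt → 0% → £0.00
Throat lozenges £5.91: nonprescription drugs → 0% → £0.00
Total tax = £0.95

£0.95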